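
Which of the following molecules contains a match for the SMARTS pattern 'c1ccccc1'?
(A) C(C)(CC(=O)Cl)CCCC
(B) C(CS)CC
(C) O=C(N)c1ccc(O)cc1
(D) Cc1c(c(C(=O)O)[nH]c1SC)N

c1ccccc1 describes six aromatic carbons in a ring (a benzene ring).
(A) has a methyl group (-CH3) but no six-membered all-carbon aromatic ring is present.
(B) has a methyl group (-CH3) but no six-membered all-carbon aromatic ring is present.
(C) contains the required atom environment, so the pattern matches.
(D) has a methyl group (-CH3) but no six-membered all-carbon aromatic ring is present.
So the answer is (C).

C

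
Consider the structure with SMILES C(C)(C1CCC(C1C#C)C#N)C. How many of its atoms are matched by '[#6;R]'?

5

The query [#6;R] means: carbon that is part of a ring.
Check the 12 heavy atoms by environment: 5× C (in 5-ring) → match; 6× C (acyclic) → no; 1× N (acyclic) → no.
That gives 5 matching atoms.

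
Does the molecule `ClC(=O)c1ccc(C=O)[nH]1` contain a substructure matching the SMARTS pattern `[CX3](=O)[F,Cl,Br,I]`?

Yes

The pattern [CX3](=O)[F,Cl,Br,I] describes a carbonyl carbon bonded to a halogen — an acyl halide.
The molecule carries an acyl chloride (-C(=O)Cl), whose atoms satisfy every constraint of the query, so the pattern matches.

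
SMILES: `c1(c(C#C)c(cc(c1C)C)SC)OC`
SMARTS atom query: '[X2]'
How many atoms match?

The query [X2] means: any atom with exactly two total connections (bonds + H).
Check the 14 heavy atoms by environment: 6× c (aromatic, X3) → no; 4× C (X4) → no; 1× S (X2) → match; 2× C (X2) → match; 1× O (X2) → match.
Summing the matching environments: 1 + 2 + 1 = 4 matching atoms.

4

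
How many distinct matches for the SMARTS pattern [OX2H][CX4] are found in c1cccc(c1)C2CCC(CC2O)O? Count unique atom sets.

2

[OX2H][CX4] is the SMARTS for an aliphatic alcohol: a hydroxyl oxygen bound to an sp3 (X4) carbon.
The molecule carries 2 separate instances of a hydroxyl group (-OH) meeting every constraint; each maps to a distinct set of atoms, giving 2 matches.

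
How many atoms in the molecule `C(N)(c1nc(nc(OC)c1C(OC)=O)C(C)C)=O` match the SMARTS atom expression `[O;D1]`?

The query [O;D1] means: aliphatic oxygen bonded to exactly one heavy atom.
Check the 18 heavy atoms by environment: 2× n (aromatic, D2) → no; 4× c (aromatic, D3) → no; 3× C (D3) → no; 4× C (D1) → no; 2× O (D1) → match; 1× N (D1) → no; 2× O (D2) → no.
That gives 2 matching atoms.

2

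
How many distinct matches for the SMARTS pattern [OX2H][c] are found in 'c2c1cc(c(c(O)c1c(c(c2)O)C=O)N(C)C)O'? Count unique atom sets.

3

[OX2H][c] is the SMARTS for a phenol: a hydroxyl oxygen attached to an aromatic carbon.
The molecule carries 3 separate instances of a hydroxyl group (-OH) meeting every constraint; each maps to a distinct set of atoms, giving 3 matches.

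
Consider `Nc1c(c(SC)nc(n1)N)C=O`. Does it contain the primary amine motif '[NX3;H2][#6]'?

Yes

The pattern [NX3;H2][#6] describes a trivalent nitrogen with two H attached to carbon — a primary amine.
The molecule carries a primary amino group (-NH2), whose atoms satisfy every constraint of the query, so the pattern matches.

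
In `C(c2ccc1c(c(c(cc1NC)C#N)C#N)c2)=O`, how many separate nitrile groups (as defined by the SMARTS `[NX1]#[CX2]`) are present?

2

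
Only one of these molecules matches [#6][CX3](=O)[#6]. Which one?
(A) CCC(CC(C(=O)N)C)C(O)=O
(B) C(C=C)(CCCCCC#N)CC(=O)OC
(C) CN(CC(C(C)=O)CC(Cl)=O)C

C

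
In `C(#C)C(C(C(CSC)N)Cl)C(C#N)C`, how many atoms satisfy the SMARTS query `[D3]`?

The query [D3] means: atom with exactly three heavy-atom neighbours.
Check the 14 heavy atoms by environment: 3× C (D2) → no; 4× C (D3) → match; 3× C (D1) → no; 2× N (D1) → no; 1× Cl (D1) → no; 1× S (D2) → no.
That gives 4 matching atoms.

4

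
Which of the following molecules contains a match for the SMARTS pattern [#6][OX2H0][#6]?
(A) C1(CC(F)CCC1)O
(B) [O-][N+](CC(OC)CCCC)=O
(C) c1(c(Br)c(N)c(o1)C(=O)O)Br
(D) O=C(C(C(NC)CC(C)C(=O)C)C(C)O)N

B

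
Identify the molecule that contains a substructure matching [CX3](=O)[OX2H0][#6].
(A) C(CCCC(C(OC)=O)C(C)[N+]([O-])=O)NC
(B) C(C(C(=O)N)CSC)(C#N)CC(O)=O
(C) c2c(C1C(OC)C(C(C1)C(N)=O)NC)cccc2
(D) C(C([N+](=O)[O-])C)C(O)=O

[CX3](=O)[OX2H0][#6] describes a carbonyl carbon bonded to an oxygen that is itself bonded to carbon (no H on that O) (an ester).
(A) contains a methyl-ester group (-C(=O)OCH3), which satisfies every atom and bond constraint.
(B) has a carboxylic acid group (-C(=O)OH) but the singly-bonded O carries H (OX2H1, not H0).
(C) has a primary amide (-C(=O)NH2) but the carbonyl is bonded to N, not to an O-C linkage.
(D) has a carboxylic acid group (-C(=O)OH) but the singly-bonded O carries H (OX2H1, not H0).
So the answer is (A).

A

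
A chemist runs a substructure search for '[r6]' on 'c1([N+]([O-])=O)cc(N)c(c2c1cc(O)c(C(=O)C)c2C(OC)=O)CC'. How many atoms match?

Check the 24 heavy atoms by environment: 10× c (aromatic, in 6-ring) → match; 1× N (charge +1, acyclic) → no; 1× O (charge -1, acyclic) → no; 5× O (acyclic) → no; 1× N (acyclic) → no; 6× C (acyclic) → no.
That gives 10 matching atoms.

10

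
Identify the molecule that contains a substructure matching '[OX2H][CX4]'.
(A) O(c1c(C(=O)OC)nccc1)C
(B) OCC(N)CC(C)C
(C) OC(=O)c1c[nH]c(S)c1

[OX2H][CX4] describes a hydroxyl oxygen bound to an sp3 (X4) carbon (an aliphatic alcohol).
(A) has a methoxy ether (-OCH3) but the oxygen has H0 (ether), not H1.
(B) contains a hydroxyl group (-OH), which satisfies every atom and bond constraint.
(C) has a carboxylic acid group (-C(=O)OH) but the -OH is on a CX3 carbonyl carbon, not a CX4 carbon.
So the answer is (B).

B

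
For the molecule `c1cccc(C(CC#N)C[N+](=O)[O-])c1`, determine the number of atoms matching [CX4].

3

The query [CX4] means: C with X4: aliphatic carbon with exactly 4 total connections (bonds + H).
Check the 14 heavy atoms by environment: 3× C (X4) → match; 1× C (X2) → no; 1× N (X1) → no; 6× c (aromatic, X3) → no; 1× N (charge +1, X3) → no; 1× O (charge -1, X1) → no; 1× O (X1) → no.
That gives 3 matching atoms.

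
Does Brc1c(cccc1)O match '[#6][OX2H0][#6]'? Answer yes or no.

No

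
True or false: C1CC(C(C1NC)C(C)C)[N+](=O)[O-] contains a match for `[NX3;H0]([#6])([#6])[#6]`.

False

The pattern [NX3;H0]([#6])([#6])[#6] describes a trivalent nitrogen with no H, bonded to three carbons — a tertiary amine.
The closest candidate here is an N-methylamino group (-NHCH3), but the nitrogen still has one H (H1), not H0. No other fragment satisfies the full query, so there is no match.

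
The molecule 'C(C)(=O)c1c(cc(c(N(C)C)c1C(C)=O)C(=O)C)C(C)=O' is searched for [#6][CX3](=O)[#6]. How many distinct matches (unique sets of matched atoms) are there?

4

[#6][CX3](=O)[#6] is the SMARTS for a ketone: a carbonyl carbon (no H) flanked by two carbons.
The molecule carries 4 separate instances of an acetyl/ketone group (-C(=O)CH3) meeting every constraint; each maps to a distinct set of atoms, giving 4 matches.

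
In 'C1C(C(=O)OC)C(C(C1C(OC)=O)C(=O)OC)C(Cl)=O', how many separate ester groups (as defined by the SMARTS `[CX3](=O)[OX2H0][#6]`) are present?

3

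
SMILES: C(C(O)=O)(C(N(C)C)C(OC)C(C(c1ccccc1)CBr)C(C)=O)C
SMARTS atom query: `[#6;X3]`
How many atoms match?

8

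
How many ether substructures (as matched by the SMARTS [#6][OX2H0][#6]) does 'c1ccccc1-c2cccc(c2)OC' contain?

[#6][OX2H0][#6] is the SMARTS for an ether: an aliphatic oxygen bridging two carbons with no H on the oxygen.
Exactly one fragment in the molecule meets all constraints, giving 1 match.

1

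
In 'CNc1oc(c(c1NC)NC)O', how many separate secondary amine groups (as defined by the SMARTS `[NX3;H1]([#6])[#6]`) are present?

[NX3;H1]([#6])[#6] is the SMARTS for a secondary amine: a trivalent nitrogen with one H, bonded to two carbons.
The molecule carries 3 separate instances of an N-methylamino group (-NHCH3) meeting every constraint; each maps to a distinct set of atoms, giving 3 matches.

3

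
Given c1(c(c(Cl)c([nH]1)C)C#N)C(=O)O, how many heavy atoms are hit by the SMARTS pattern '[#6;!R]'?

3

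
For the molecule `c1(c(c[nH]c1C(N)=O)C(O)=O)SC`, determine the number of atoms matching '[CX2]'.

The query [CX2] means: C with X2: aliphatic carbon with exactly 2 total connections.
Check the 13 heavy atoms by environment: 1× n (aromatic, X3) → no; 4× c (aromatic, X3) → no; 2× C (X3) → no; 2× O (X1) → no; 1× O (X2) → no; 1× S (X2) → no; 1× C (X4) → no; 1× N (X3) → no.
No environment satisfies the query, so 0 matching atoms.

0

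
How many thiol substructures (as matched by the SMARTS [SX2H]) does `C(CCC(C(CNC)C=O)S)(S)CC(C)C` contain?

2

[SX2H] is the SMARTS for a thiol: an aliphatic sulfur with two connections, one being H.
The molecule carries 2 separate instances of a thiol (-SH) meeting every constraint; each maps to a distinct set of atoms, giving 2 matches.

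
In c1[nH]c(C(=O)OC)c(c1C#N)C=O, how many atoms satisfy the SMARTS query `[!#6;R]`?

1

Check the 13 heavy atoms by environment: 1× n (aromatic, in 5-ring) → match; 4× c (aromatic, in 5-ring) → no; 4× C (acyclic) → no; 1× N (acyclic) → no; 3× O (acyclic) → no.
That gives 1 matching atom.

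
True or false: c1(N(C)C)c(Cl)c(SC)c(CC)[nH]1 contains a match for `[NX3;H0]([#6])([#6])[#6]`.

True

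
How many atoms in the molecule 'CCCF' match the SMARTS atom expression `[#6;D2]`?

2

The query [#6;D2] means: any carbon bonded to exactly two heavy atoms.
Check the 4 heavy atoms by environment: 2× C (D2) → match; 1× C (D1) → no; 1× F (D1) → no.
That gives 2 matching atoms.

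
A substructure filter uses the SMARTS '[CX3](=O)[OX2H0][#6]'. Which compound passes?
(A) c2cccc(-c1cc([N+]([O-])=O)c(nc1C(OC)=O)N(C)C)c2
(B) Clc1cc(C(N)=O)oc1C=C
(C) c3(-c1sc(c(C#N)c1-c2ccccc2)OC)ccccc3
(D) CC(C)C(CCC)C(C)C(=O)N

A

[CX3](=O)[OX2H0][#6] describes a carbonyl carbon bonded to an oxygen that is itself bonded to carbon (no H on that O) (an ester).
(A) contains a methyl-ester group (-C(=O)OCH3), which satisfies every atom and bond constraint.
(B) has a primary amide (-C(=O)NH2) but the carbonyl is bonded to N, not to an O-C linkage.
(C) has a methoxy ether (-OCH3) but the ether oxygen is not adjacent to a C=O carbon.
(D) has a primary amide (-C(=O)NH2) but the carbonyl is bonded to N, not to an O-C linkage.
So the answer is (A).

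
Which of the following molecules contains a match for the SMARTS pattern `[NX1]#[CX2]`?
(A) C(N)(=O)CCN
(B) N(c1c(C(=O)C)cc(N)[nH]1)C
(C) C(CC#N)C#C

[NX1]#[CX2] describes a nitrogen triple-bonded to a two-connected carbon (a nitrile).
(A) has a primary amide (-C(=O)NH2) but the nitrogen is NX3, not NX1.
(B) has a primary amino group (-NH2) but the nitrogen is NX3 (three connections), not NX1 triple-bonded.
(C) contains a nitrile (-C#N), which satisfies every atom and bond constraint.
So the answer is (C).

C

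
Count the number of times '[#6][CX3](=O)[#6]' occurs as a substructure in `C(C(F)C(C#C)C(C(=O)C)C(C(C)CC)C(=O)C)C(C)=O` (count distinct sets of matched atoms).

3

[#6][CX3](=O)[#6] is the SMARTS for a ketone: a carbonyl carbon (no H) flanked by two carbons.
The molecule carries 3 separate instances of an acetyl/ketone group (-C(=O)CH3) meeting every constraint; each maps to a distinct set of atoms, giving 3 matches.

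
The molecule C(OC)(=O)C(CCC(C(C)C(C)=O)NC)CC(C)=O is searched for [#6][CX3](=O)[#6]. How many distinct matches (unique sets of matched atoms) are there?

[#6][CX3](=O)[#6] is the SMARTS for a ketone: a carbonyl carbon (no H) flanked by two carbons.
The molecule carries 2 separate instances of an acetyl/ketone group (-C(=O)CH3) meeting every constraint; each maps to a distinct set of atoms, giving 2 matches.

2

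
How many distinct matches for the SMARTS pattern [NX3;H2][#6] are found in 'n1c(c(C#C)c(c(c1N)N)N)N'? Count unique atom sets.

[NX3;H2][#6] is the SMARTS for a primary amine: a trivalent nitrogen with two H attached to carbon.
The molecule carries 4 separate instances of a primary amino group (-NH2) meeting every constraint; each maps to a distinct set of atoms, giving 4 matches.

4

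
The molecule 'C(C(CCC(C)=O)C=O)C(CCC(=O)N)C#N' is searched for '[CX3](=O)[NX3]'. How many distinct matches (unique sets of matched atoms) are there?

[CX3](=O)[NX3] is the SMARTS for an amide: a carbonyl carbon bonded to a trivalent nitrogen.
Exactly one fragment in the molecule meets all constraints, giving 1 match.

1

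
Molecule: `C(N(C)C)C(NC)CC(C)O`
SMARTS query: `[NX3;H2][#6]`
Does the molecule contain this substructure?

No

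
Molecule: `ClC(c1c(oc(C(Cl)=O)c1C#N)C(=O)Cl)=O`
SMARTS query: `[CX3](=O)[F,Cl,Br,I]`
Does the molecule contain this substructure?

Yes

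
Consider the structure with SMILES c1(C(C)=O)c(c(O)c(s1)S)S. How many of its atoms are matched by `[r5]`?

The query [r5] means: r5 matches atoms in a five-membered ring.
Check the 11 heavy atoms by environment: 1× s (aromatic, in 5-ring) → match; 4× c (aromatic, in 5-ring) → match; 2× C (acyclic) → no; 2× O (acyclic) → no; 2× S (acyclic) → no.
Summing the matching environments: 1 + 4 = 5 matching atoms.

5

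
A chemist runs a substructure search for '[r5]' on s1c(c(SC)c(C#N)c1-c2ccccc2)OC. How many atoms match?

5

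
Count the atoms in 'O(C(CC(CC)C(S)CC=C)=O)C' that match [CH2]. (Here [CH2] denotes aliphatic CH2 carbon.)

The query [CH2] means: aliphatic carbon with exactly two hydrogens.
Check the 13 heavy atoms by environment: 4× C (H2) → match; 3× C (H1) → no; 1× S (H1) → no; 1× C (H0) → no; 2× O (H0) → no; 2× C (H3) → no.
That gives 4 matching atoms.

4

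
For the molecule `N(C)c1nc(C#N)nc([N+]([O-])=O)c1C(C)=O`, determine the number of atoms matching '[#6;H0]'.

The query [#6;H0] means: any carbon with no attached hydrogen.
Check the 16 heavy atoms by environment: 2× n (aromatic, H0) → no; 4× c (aromatic, H0) → match; 1× N (H1) → no; 2× C (H3) → no; 2× C (H0) → match; 1× N (H0) → no; 2× O (H0) → no; 1× N (charge +1, H0) → no; 1× O (charge -1, H0) → no.
Summing the matching environments: 4 + 2 = 6 matching atoms.

6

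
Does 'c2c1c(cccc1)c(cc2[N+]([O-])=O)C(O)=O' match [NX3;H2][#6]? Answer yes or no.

The pattern [NX3;H2][#6] describes a trivalent nitrogen with two H attached to carbon — a primary amine.
The closest candidate here is a nitro group (-[N+](=O)[O-]), but the nitrogen is [N+] with no H, not NX3H2. No other fragment satisfies the full query, so there is no match.

No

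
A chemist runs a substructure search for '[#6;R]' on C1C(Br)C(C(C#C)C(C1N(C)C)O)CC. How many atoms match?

The query [#6;R] means: carbon that is part of a ring.
Check the 15 heavy atoms by environment: 6× C (in 6-ring) → match; 1× N (acyclic) → no; 6× C (acyclic) → no; 1× O (acyclic) → no; 1× Br (acyclic) → no.
That gives 6 matching atoms.

6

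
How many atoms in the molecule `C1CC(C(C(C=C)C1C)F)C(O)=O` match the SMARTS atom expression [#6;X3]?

3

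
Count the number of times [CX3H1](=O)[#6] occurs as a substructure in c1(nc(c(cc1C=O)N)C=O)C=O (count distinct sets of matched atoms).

[CX3H1](=O)[#6] is the SMARTS for an aldehyde: an sp2 carbon with one H, double-bonded to O and single-bonded to carbon.
The molecule carries 3 separate instances of an aldehyde (-CHO) meeting every constraint; each maps to a distinct set of atoms, giving 3 matches.

3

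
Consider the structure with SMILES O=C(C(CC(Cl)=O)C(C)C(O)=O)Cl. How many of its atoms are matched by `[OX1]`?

3

The query [OX1] means: aliphatic oxygen with one total connection — typically a carbonyl =O or an oxide.
Check the 13 heavy atoms by environment: 4× C (X4) → no; 3× C (X3) → no; 3× O (X1) → match; 1× O (X2) → no; 2× Cl (X1) → no.
That gives 3 matching atoms.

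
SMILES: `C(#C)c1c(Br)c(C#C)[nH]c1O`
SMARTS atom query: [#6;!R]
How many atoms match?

4

The query [#6;!R] means: carbon not in any ring.
Check the 11 heavy atoms by environment: 1× n (aromatic, in 5-ring) → no; 4× c (aromatic, in 5-ring) → no; 4× C (acyclic) → match; 1× Br (acyclic) → no; 1× O (acyclic) → no.
That gives 4 matching atoms.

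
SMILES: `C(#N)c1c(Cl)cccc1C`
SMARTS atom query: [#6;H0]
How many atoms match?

4

Check the 10 heavy atoms by environment: 3× c (aromatic, H0) → match; 3× c (aromatic, H1) → no; 1× C (H0) → match; 1× N (H0) → no; 1× Cl (H0) → no; 1× C (H3) → no.
Summing the matching environments: 3 + 1 = 4 matching atoms.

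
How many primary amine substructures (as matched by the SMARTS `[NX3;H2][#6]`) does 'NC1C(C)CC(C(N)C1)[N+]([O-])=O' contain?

2

[NX3;H2][#6] is the SMARTS for a primary amine: a trivalent nitrogen with two H attached to carbon.
The molecule carries 2 separate instances of a primary amino group (-NH2) meeting every constraint; each maps to a distinct set of atoms, giving 2 matches.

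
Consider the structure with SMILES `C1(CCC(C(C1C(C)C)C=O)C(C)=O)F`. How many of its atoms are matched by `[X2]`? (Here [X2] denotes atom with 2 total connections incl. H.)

0

Check the 15 heavy atoms by environment: 10× C (X4) → no; 1× F (X1) → no; 2× C (X3) → no; 2× O (X1) → no.
No environment satisfies the query, so 0 matching atoms.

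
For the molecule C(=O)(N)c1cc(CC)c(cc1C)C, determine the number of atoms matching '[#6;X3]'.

7

The query [#6;X3] means: any carbon (aromatic or not) with three total connections.
Check the 13 heavy atoms by environment: 6× c (aromatic, X3) → match; 4× C (X4) → no; 1× C (X3) → match; 1× O (X1) → no; 1× N (X3) → no.
Summing the matching environments: 6 + 1 = 7 matching atoms.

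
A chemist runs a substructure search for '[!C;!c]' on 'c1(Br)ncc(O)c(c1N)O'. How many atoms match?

5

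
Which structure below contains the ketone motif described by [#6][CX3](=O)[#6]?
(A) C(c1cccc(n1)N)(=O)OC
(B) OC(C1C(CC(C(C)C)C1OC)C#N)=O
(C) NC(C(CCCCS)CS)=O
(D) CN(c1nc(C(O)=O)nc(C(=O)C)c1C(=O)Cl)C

D

[#6][CX3](=O)[#6] describes a carbonyl carbon (no H) flanked by two carbons (a ketone).
(A) has a methyl-ester group (-C(=O)OCH3) but one neighbour of the carbonyl carbon is O, not C.
(B) has a carboxylic acid group (-C(=O)OH) but one neighbour of the carbonyl carbon is O, not C.
(C) has a primary amide (-C(=O)NH2) but one neighbour of the carbonyl carbon is N, not C.
(D) contains an acetyl/ketone group (-C(=O)CH3), which satisfies every atom and bond constraint.
So the answer is (D).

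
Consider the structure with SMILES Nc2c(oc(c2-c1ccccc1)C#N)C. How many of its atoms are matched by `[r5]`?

5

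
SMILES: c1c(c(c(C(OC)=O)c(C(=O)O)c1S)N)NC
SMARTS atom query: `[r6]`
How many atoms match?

The query [r6] means: r6 matches atoms in a six-membered ring.
Check the 17 heavy atoms by environment: 6× c (aromatic, in 6-ring) → match; 4× C (acyclic) → no; 4× O (acyclic) → no; 2× N (acyclic) → no; 1× S (acyclic) → no.
That gives 6 matching atoms.

6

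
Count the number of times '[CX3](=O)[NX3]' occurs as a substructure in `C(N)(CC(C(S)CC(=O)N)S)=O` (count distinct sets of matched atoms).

2

[CX3](=O)[NX3] is the SMARTS for an amide: a carbonyl carbon bonded to a trivalent nitrogen.
The molecule carries 2 separate instances of a primary amide (-C(=O)NH2) meeting every constraint; each maps to a distinct set of atoms, giving 2 matches.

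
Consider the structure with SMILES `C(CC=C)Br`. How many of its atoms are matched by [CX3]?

The query [CX3] means: C with X3: aliphatic carbon with exactly 3 total connections.
Check the 5 heavy atoms by environment: 2× C (X4) → no; 2× C (X3) → match; 1× Br (X1) → no.
That gives 2 matching atoms.

2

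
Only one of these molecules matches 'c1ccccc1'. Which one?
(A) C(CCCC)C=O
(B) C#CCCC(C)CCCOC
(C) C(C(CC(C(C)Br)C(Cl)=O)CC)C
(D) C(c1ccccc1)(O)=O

D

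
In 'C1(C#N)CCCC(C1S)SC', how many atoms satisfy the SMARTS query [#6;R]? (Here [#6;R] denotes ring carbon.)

6

The query [#6;R] means: carbon that is part of a ring.
Check the 11 heavy atoms by environment: 6× C (in 6-ring) → match; 2× S (acyclic) → no; 2× C (acyclic) → no; 1× N (acyclic) → no.
That gives 6 matching atoms.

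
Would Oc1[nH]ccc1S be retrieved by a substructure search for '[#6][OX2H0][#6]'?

The pattern [#6][OX2H0][#6] describes an aliphatic oxygen bridging two carbons with no H on the oxygen — an ether.
The closest candidate here is a hydroxyl group (-OH), but the oxygen has H1, not H0 bridging two carbons. No other fragment satisfies the full query, so there is no match.

No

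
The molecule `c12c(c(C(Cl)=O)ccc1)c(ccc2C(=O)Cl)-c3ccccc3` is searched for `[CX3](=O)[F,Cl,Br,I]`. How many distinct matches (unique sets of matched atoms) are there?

2

[CX3](=O)[F,Cl,Br,I] is the SMARTS for an acyl halide: a carbonyl carbon bonded to a halogen.
The molecule carries 2 separate instances of an acyl chloride (-C(=O)Cl) meeting every constraint; each maps to a distinct set of atoms, giving 2 matches.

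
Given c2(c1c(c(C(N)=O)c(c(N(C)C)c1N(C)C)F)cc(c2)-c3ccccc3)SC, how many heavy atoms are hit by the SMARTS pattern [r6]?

16

The query [r6] means: r6 matches atoms in a six-membered ring.
Check the 28 heavy atoms by environment: 16× c (aromatic, in 6-ring) → match; 1× S (acyclic) → no; 6× C (acyclic) → no; 1× F (acyclic) → no; 3× N (acyclic) → no; 1× O (acyclic) → no.
That gives 16 matching atoms.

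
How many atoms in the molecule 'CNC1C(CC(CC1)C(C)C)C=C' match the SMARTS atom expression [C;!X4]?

The query [C;!X4] means: aliphatic carbon that does not have four total connections.
Check the 13 heavy atoms by environment: 10× C (X4) → no; 1× N (X3) → no; 2× C (X3) → match.
That gives 2 matching atoms.

2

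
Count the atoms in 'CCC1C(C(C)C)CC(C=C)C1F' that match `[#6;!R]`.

7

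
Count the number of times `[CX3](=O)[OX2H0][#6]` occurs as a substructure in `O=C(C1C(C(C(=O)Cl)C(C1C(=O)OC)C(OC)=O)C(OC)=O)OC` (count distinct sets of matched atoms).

[CX3](=O)[OX2H0][#6] is the SMARTS for an ester: a carbonyl carbon bonded to an oxygen that is itself bonded to carbon (no H on that O).
The molecule carries 4 separate instances of a methyl-ester group (-C(=O)OCH3) meeting every constraint; each maps to a distinct set of atoms, giving 4 matches.

4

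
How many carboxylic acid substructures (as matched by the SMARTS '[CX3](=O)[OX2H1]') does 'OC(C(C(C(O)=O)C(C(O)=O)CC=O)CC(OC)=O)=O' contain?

3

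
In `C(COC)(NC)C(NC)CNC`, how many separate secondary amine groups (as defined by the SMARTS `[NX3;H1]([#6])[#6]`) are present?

[NX3;H1]([#6])[#6] is the SMARTS for a secondary amine: a trivalent nitrogen with one H, bonded to two carbons.
The molecule carries 3 separate instances of an N-methylamino group (-NHCH3) meeting every constraint; each maps to a distinct set of atoms, giving 3 matches.

3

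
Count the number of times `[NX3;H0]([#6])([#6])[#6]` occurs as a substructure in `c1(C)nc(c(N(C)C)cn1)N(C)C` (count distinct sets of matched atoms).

[NX3;H0]([#6])([#6])[#6] is the SMARTS for a tertiary amine: a trivalent nitrogen with no H, bonded to three carbons.
The molecule carries 2 separate instances of a dimethylamino group (-N(CH3)2) meeting every constraint; each maps to a distinct set of atoms, giving 2 matches.

2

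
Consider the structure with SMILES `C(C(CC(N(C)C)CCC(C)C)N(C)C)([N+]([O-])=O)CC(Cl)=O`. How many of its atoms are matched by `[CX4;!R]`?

14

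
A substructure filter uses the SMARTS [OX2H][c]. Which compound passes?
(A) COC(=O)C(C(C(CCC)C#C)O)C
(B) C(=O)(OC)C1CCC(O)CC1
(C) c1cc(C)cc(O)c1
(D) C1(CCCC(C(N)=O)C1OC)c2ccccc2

C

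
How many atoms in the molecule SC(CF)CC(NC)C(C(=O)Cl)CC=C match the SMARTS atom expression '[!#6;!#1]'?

5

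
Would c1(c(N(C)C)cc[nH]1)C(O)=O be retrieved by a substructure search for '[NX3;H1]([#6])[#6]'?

No

The pattern [NX3;H1]([#6])[#6] describes a trivalent nitrogen with one H, bonded to two carbons — a secondary amine.
The closest candidate here is a dimethylamino group (-N(CH3)2), but the nitrogen has H0, not H1. No other fragment satisfies the full query, so there is no match.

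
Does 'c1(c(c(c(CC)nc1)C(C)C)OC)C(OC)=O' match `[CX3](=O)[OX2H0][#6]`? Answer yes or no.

The pattern [CX3](=O)[OX2H0][#6] describes a carbonyl carbon bonded to an oxygen that is itself bonded to carbon (no H on that O) — an ester.
The molecule carries a methyl-ester group (-C(=O)OCH3), whose atoms satisfy every constraint of the query, so the pattern matches.

Yes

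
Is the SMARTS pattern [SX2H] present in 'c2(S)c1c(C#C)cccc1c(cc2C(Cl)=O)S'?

Yes

The pattern [SX2H] describes an aliphatic sulfur with two connections, one being H — a thiol.
The molecule carries a thiol (-SH), whose atoms satisfy every constraint of the query, so the pattern matches.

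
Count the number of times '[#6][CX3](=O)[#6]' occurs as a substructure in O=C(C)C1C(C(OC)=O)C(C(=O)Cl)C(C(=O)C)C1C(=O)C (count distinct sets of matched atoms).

3

[#6][CX3](=O)[#6] is the SMARTS for a ketone: a carbonyl carbon (no H) flanked by two carbons.
The molecule carries 3 separate instances of an acetyl/ketone group (-C(=O)CH3) meeting every constraint; each maps to a distinct set of atoms, giving 3 matches.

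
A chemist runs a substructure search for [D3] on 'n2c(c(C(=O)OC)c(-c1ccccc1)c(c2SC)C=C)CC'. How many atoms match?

7

The query [D3] means: atom with exactly three heavy-atom neighbours.
Check the 22 heavy atoms by environment: 1× n (aromatic, D2) → no; 6× c (aromatic, D3) → match; 2× C (D2) → no; 4× C (D1) → no; 1× C (D3) → match; 1× O (D1) → no; 1× O (D2) → no; 1× S (D2) → no; 5× c (aromatic, D2) → no.
Summing the matching environments: 6 + 1 = 7 matching atoms.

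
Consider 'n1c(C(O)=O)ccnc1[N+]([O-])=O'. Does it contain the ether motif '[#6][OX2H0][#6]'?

No

The pattern [#6][OX2H0][#6] describes an aliphatic oxygen bridging two carbons with no H on the oxygen — an ether.
The closest candidate here is a carboxylic acid group (-C(=O)OH), but the -OH oxygen has H1; the =O is OX1, not OX2. No other fragment satisfies the full query, so there is no match.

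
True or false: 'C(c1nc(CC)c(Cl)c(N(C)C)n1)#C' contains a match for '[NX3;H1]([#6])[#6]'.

False

The pattern [NX3;H1]([#6])[#6] describes a trivalent nitrogen with one H, bonded to two carbons — a secondary amine.
The closest candidate here is a dimethylamino group (-N(CH3)2), but the nitrogen has H0, not H1. No other fragment satisfies the full query, so there is no match.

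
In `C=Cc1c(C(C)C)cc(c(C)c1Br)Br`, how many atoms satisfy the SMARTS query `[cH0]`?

5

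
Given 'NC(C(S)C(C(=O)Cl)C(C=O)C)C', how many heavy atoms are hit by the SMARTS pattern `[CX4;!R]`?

6

The query [CX4;!R] means: aliphatic carbon with four total connections, not in a ring.
Check the 13 heavy atoms by environment: 6× C (X4, acyclic) → match; 2× C (X3, acyclic) → no; 2× O (X1, acyclic) → no; 1× Cl (X1, acyclic) → no; 1× S (X2, acyclic) → no; 1× N (X3, acyclic) → no.
That gives 6 matching atoms.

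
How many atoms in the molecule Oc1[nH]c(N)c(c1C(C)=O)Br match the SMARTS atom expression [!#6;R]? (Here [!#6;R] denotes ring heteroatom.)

The query [!#6;R] means: non-carbon atom that is part of a ring.
Check the 11 heavy atoms by environment: 1× n (aromatic, in 5-ring) → match; 4× c (aromatic, in 5-ring) → no; 2× C (acyclic) → no; 2× O (acyclic) → no; 1× Br (acyclic) → no; 1× N (acyclic) → no.
That gives 1 matching atom.

1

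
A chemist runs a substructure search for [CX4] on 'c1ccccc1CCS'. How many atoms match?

The query [CX4] means: C with X4: aliphatic carbon with exactly 4 total connections (bonds + H).
Check the 9 heavy atoms by environment: 2× C (X4) → match; 1× S (X2) → no; 6× c (aromatic, X3) → no.
That gives 2 matching atoms.

2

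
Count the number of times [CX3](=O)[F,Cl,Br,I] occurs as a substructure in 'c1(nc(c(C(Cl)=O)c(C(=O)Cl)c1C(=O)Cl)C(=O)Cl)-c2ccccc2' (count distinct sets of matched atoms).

4

[CX3](=O)[F,Cl,Br,I] is the SMARTS for an acyl halide: a carbonyl carbon bonded to a halogen.
The molecule carries 4 separate instances of an acyl chloride (-C(=O)Cl) meeting every constraint; each maps to a distinct set of atoms, giving 4 matches.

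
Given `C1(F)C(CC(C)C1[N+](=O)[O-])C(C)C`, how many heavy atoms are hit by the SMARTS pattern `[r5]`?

Check the 13 heavy atoms by environment: 5× C (in 5-ring) → match; 1× F (acyclic) → no; 4× C (acyclic) → no; 1× N (charge +1, acyclic) → no; 1× O (charge -1, acyclic) → no; 1× O (acyclic) → no.
That gives 5 matching atoms.

5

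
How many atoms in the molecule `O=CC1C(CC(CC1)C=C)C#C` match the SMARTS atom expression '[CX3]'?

The query [CX3] means: C with X3: aliphatic carbon with exactly 3 total connections.
Check the 12 heavy atoms by environment: 6× C (X4) → no; 3× C (X3) → match; 2× C (X2) → no; 1× O (X1) → no.
That gives 3 matching atoms.

3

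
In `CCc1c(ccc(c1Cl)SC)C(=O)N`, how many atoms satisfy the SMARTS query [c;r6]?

6

The query [c;r6] means: aromatic carbon that belongs to a six-membered ring.
Check the 14 heavy atoms by environment: 6× c (aromatic, in 6-ring) → match; 4× C (acyclic) → no; 1× O (acyclic) → no; 1× N (acyclic) → no; 1× Cl (acyclic) → no; 1× S (acyclic) → no.
That gives 6 matching atoms.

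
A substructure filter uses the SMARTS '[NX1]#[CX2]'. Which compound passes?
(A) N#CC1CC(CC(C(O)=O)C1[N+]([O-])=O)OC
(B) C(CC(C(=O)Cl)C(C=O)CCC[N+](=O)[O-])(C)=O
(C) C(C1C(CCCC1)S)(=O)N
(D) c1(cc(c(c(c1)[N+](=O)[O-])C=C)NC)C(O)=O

A

[NX1]#[CX2] describes a nitrogen triple-bonded to a two-connected carbon (a nitrile).
(A) contains a nitrile (-C#N), which satisfies every atom and bond constraint.
(B) has a nitro group (-[N+](=O)[O-]) but there is no C#N triple bond.
(C) has a primary amide (-C(=O)NH2) but the nitrogen is NX3, not NX1.
(D) has a nitro group (-[N+](=O)[O-]) but there is no C#N triple bond.
So the answer is (A).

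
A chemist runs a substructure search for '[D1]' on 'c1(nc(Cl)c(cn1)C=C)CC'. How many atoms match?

3

The query [D1] means: atom with exactly one heavy-atom neighbour (degree 1).
Check the 11 heavy atoms by environment: 2× n (aromatic, D2) → no; 3× c (aromatic, D3) → no; 1× c (aromatic, D2) → no; 2× C (D2) → no; 2× C (D1) → match; 1× Cl (D1) → match.
Summing the matching environments: 2 + 1 = 3 matching atoms.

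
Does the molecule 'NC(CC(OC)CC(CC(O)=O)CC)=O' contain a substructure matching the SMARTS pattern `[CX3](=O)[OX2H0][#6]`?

The pattern [CX3](=O)[OX2H0][#6] describes a carbonyl carbon bonded to an oxygen that is itself bonded to carbon (no H on that O) — an ester.
The closest candidate here is a primary amide (-C(=O)NH2), but the carbonyl is bonded to N, not to an O-C linkage. No other fragment satisfies the full query, so there is no match.

No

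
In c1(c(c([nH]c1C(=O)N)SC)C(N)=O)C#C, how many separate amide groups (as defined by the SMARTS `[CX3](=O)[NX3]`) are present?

2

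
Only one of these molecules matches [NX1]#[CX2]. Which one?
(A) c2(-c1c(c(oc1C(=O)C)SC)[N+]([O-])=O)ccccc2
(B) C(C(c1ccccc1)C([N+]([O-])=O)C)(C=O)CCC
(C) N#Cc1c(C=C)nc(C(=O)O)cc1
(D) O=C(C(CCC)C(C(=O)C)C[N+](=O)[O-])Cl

C

[NX1]#[CX2] describes a nitrogen triple-bonded to a two-connected carbon (a nitrile).
(A) has a nitro group (-[N+](=O)[O-]) but there is no C#N triple bond.
(B) has a nitro group (-[N+](=O)[O-]) but there is no C#N triple bond.
(C) contains a nitrile (-C#N), which satisfies every atom and bond constraint.
(D) has a nitro group (-[N+](=O)[O-]) but there is no C#N triple bond.
So the answer is (C).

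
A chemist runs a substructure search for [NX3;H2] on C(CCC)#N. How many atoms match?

The query [NX3;H2] means: aliphatic N with 3 total connections, two of them H — an -NH2 nitrogen (amine or amide).
Check the 5 heavy atoms by environment: 2× C (H2, X4) → no; 1× C (H0, X2) → no; 1× N (H0, X1) → no; 1× C (H3, X4) → no.
No environment satisfies the query, so 0 matching atoms.

0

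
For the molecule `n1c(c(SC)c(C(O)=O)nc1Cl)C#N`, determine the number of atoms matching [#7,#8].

5

The query [#7,#8] means: nitrogen or oxygen (comma = OR).
Check the 14 heavy atoms by environment: 2× n (aromatic) → match; 4× c (aromatic) → no; 3× C → no; 2× O → match; 1× N → match; 1× Cl → no; 1× S → no.
Summing the matching environments: 2 + 2 + 1 = 5 matching atoms.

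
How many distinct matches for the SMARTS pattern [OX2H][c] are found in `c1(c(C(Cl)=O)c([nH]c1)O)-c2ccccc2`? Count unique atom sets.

1

[OX2H][c] is the SMARTS for a phenol: a hydroxyl oxygen attached to an aromatic carbon.
Exactly one fragment in the molecule meets all constraints, giving 1 match.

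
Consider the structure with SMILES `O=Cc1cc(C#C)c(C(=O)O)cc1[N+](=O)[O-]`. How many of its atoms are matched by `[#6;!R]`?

Check the 16 heavy atoms by environment: 6× c (aromatic, in 6-ring) → no; 4× C (acyclic) → match; 1× N (charge +1, acyclic) → no; 1× O (charge -1, acyclic) → no; 4× O (acyclic) → no.
That gives 4 matching atoms.

4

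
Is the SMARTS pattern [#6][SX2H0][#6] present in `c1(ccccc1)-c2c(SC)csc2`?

The pattern [#6][SX2H0][#6] describes an aliphatic sulfur bridging two carbons with no H on the sulfur — a thioether.
The molecule carries a methylthio ether (-SCH3), whose atoms satisfy every constraint of the query, so the pattern matches.

Yes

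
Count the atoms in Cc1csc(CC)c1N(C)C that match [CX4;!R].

The query [CX4;!R] means: aliphatic carbon with four total connections, not in a ring.
Check the 11 heavy atoms by environment: 1× s (aromatic, X2, in 5-ring) → no; 4× c (aromatic, X3, in 5-ring) → no; 5× C (X4, acyclic) → match; 1× N (X3, acyclic) → no.
That gives 5 matching atoms.

5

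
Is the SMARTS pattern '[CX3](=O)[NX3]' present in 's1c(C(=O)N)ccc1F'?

The pattern [CX3](=O)[NX3] describes a carbonyl carbon bonded to a trivalent nitrogen — an amide.
The molecule carries a primary amide (-C(=O)NH2), whose atoms satisfy every constraint of the query, so the pattern matches.

Yes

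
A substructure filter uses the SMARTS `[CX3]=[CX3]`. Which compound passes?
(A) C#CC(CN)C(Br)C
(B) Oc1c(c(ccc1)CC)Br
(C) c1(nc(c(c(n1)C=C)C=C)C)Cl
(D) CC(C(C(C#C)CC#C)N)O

[CX3]=[CX3] describes a non-aromatic C=C double bond between two sp2 carbons (an alkene).
(A) has an ethynyl group (-C#CH) but the C-C bond is a triple bond, not a double bond.
(B) has an ethyl group (-CH2CH3) but its C-C bond is a single bond between CX4 carbons, not CX3=CX3.
(C) contains a vinyl group (-CH=CH2), which satisfies every atom and bond constraint.
(D) has an ethynyl group (-C#CH) but the C-C bond is a triple bond, not a double bond.
So the answer is (C).

C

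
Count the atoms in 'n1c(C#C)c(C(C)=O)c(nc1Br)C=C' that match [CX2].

The query [CX2] means: C with X2: aliphatic carbon with exactly 2 total connections.
Check the 14 heavy atoms by environment: 2× n (aromatic, X2) → no; 4× c (aromatic, X3) → no; 3× C (X3) → no; 1× O (X1) → no; 1× C (X4) → no; 2× C (X2) → match; 1× Br (X1) → no.
That gives 2 matching atoms.

2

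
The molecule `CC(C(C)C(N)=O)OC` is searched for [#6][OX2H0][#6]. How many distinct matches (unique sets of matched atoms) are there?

1

[#6][OX2H0][#6] is the SMARTS for an ether: an aliphatic oxygen bridging two carbons with no H on the oxygen.
Exactly one fragment in the molecule meets all constraints, giving 1 match.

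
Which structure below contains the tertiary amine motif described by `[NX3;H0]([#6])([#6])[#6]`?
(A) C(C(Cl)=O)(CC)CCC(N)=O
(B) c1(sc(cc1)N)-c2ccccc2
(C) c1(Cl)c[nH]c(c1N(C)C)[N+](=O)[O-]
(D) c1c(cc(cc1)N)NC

C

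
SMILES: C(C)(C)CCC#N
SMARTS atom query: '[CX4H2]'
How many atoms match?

2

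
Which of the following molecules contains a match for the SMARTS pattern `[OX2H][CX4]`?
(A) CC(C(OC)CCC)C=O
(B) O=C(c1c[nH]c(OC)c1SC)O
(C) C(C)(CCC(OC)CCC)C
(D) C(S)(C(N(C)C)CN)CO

D

[OX2H][CX4] describes a hydroxyl oxygen bound to an sp3 (X4) carbon (an aliphatic alcohol).
(A) has a methoxy ether (-OCH3) but the oxygen has H0 (ether), not H1.
(B) has a carboxylic acid group (-C(=O)OH) but the -OH is on a CX3 carbonyl carbon, not a CX4 carbon.
(C) has a methoxy ether (-OCH3) but the oxygen has H0 (ether), not H1.
(D) contains a hydroxyl group (-OH), which satisfies every atom and bond constraint.
So the answer is (D).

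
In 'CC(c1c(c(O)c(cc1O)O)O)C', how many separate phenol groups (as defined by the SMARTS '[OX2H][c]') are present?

4

[OX2H][c] is the SMARTS for a phenol: a hydroxyl oxygen attached to an aromatic carbon.
The molecule carries 4 separate instances of a hydroxyl group (-OH) meeting every constraint; each maps to a distinct set of atoms, giving 4 matches.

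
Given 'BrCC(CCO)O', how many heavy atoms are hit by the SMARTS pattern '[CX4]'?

Check the 7 heavy atoms by environment: 4× C (X4) → match; 2× O (X2) → no; 1× Br (X1) → no.
That gives 4 matching atoms.

4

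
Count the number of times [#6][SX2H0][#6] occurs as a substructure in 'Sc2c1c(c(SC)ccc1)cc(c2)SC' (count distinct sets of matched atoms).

2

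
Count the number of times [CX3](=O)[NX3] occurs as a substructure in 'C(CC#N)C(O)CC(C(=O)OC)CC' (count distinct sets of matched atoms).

[CX3](=O)[NX3] is the SMARTS for an amide: a carbonyl carbon bonded to a trivalent nitrogen.
The molecule has a nitrile (-C#N), but the nitrile N is NX1 (triple-bonded), not NX3; nothing else fits, so there are 0 matches.

0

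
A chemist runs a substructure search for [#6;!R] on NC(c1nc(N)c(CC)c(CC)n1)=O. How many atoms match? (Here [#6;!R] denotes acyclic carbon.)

5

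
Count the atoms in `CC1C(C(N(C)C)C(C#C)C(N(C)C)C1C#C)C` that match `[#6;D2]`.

Check the 18 heavy atoms by environment: 6× C (D3) → no; 2× C (D2) → match; 8× C (D1) → no; 2× N (D3) → no.
That gives 2 matching atoms.

2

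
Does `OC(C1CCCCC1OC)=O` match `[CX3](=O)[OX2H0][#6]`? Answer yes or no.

No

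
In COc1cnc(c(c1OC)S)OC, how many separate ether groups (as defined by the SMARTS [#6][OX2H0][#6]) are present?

[#6][OX2H0][#6] is the SMARTS for an ether: an aliphatic oxygen bridging two carbons with no H on the oxygen.
The molecule carries 3 separate instances of a methoxy ether (-OCH3) meeting every constraint; each maps to a distinct set of atoms, giving 3 matches.

3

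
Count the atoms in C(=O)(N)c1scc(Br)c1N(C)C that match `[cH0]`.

3

The query [cH0] means: aromatic carbon with no attached hydrogen (substituted or ring-fusion).
Check the 12 heavy atoms by environment: 1× s (aromatic, H0) → no; 3× c (aromatic, H0) → match; 1× c (aromatic, H1) → no; 1× N (H0) → no; 2× C (H3) → no; 1× Br (H0) → no; 1× C (H0) → no; 1× O (H0) → no; 1× N (H2) → no.
That gives 3 matching atoms.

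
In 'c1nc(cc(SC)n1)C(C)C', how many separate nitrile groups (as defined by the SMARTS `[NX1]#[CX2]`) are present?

0

[NX1]#[CX2] is the SMARTS for a nitrile: a nitrogen triple-bonded to a two-connected carbon.
No fragment in the molecule satisfies every constraint, giving 0 matches.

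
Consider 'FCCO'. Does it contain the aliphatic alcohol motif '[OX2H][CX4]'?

Yes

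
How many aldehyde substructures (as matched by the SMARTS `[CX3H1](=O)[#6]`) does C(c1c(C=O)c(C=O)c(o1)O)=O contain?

[CX3H1](=O)[#6] is the SMARTS for an aldehyde: an sp2 carbon with one H, double-bonded to O and single-bonded to carbon.
The molecule carries 3 separate instances of an aldehyde (-CHO) meeting every constraint; each maps to a distinct set of atoms, giving 3 matches.

3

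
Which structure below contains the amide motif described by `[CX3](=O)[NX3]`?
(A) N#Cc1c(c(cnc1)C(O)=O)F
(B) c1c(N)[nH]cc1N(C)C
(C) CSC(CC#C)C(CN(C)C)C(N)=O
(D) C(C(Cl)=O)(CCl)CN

C

[CX3](=O)[NX3] describes a carbonyl carbon bonded to a trivalent nitrogen (an amide).
(A) has a carboxylic acid group (-C(=O)OH) but the carbonyl is bonded to O, not to an NX3 nitrogen.
(B) has a primary amino group (-NH2) but the -NH2 is not attached to a carbonyl carbon.
(C) contains a primary amide (-C(=O)NH2), which satisfies every atom and bond constraint.
(D) has a primary amino group (-NH2) but the -NH2 is not attached to a carbonyl carbon.
So the answer is (C).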